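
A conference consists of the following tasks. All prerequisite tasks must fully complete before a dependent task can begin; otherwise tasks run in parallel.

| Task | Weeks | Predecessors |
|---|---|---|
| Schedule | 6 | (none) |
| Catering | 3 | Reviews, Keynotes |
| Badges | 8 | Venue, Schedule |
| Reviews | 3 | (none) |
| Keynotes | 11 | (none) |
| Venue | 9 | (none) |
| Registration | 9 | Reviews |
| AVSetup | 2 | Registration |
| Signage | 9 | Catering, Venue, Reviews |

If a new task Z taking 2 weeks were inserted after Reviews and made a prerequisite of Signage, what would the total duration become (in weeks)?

23

Originally the conference takes 23 weeks.
With Z inserted, Signage now waits for max(Catering, Venue, Reviews, Z).
New critical path: Keynotes→Catering→Signage = 11+3+9 = 23 ⇒ 23 weeks.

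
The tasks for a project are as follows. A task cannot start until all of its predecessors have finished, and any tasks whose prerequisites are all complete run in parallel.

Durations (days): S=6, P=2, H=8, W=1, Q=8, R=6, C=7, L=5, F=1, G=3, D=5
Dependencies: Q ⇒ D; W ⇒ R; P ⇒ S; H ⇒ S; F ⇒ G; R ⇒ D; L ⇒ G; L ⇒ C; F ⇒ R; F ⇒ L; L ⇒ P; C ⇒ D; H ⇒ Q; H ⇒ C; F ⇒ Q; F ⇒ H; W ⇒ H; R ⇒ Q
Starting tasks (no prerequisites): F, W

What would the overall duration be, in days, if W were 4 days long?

25

The binding path is W→H→Q→D = 1+8+8+5 = 22; finish at 22 days.
W is on the critical path; changing it to 4 makes that path 25 days.
That remains the longest chain; total 25 days.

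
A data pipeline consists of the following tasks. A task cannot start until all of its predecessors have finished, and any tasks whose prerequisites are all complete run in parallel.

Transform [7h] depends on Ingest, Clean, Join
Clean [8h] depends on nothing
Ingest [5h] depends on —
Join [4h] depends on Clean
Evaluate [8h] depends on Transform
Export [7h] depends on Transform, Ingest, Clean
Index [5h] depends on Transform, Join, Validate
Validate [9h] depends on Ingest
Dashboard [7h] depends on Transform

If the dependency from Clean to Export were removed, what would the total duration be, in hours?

27

Before: longest chain Clean→Join→Transform→Evaluate = 8+4+7+8 = 27, finish 27.
Dropping Clean→Export doesn't change Export's earliest start (19); another predecessor still binds.
After: Clean→Join→Transform→Evaluate = 8+4+7+8 = 27 → 27 hours.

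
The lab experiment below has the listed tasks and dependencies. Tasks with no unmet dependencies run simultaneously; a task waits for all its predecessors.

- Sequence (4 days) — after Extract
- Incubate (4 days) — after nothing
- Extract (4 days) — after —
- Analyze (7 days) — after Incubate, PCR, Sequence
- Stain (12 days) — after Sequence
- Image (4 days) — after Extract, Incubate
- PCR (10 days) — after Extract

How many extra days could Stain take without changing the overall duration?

1

Extract→PCR→Analyze = 4+10+7 = 21 sets the makespan at 21 days.
Longest path through Stain: 20 days (earliest finish 20, latest finish 21).
So Stain can slip 21 − 20 = 1 day.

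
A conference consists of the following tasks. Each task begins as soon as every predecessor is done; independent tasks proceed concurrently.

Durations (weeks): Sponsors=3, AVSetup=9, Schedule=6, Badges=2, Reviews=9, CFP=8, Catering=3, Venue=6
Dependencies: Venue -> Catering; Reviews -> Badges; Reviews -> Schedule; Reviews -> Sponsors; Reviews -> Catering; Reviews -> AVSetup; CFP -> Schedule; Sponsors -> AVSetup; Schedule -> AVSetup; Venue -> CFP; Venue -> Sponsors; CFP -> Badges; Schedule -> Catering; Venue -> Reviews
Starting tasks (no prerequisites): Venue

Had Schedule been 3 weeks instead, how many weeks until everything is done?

27

As given, the longest chain is Venue→Reviews→Schedule→AVSetup = 6+9+6+9 = 30, so the finish is 30 weeks.
Schedule lies on that path, so at 3 weeks the path becomes 27 weeks.
No other chain overtakes it, so the finish is 27 weeks.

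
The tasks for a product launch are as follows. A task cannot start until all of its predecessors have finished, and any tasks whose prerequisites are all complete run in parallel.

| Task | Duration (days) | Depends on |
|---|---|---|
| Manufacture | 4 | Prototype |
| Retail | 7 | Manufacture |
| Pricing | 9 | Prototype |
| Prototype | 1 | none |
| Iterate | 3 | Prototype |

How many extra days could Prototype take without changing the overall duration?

0

Critical path: Prototype→Manufacture→Retail = 1+4+7 = 12, so the finish is 12 days.
The longest chain containing Prototype totals 12 days.
Float = 12 − 12 = 0.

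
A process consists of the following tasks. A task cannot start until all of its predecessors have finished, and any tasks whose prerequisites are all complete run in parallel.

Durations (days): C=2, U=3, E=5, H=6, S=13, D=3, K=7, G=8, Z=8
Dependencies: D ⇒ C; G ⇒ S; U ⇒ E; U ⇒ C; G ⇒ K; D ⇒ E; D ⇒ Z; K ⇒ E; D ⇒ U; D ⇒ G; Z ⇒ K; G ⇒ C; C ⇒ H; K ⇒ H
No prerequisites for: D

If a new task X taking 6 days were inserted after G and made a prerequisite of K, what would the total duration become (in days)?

30

Originally the process takes 24 days.
With X inserted, K now waits for max(Z, G, X).
New critical path: D→G→X→K→H = 3+8+6+7+6 = 30 ⇒ 30 days.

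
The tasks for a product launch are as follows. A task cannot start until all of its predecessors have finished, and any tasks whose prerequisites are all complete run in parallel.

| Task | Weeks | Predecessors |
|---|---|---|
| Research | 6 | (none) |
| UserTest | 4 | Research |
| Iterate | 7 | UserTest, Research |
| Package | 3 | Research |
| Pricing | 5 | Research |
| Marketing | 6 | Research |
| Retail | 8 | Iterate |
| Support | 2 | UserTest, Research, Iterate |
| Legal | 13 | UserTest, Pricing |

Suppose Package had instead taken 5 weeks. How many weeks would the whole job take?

25

Critical path before the change: Research→UserTest→Iterate→Retail = 6+4+7+8 = 25 giving 25 weeks.
The longest path through Package is only 9 weeks, so Package has float 16.
That remains the longest chain; total 25 weeks.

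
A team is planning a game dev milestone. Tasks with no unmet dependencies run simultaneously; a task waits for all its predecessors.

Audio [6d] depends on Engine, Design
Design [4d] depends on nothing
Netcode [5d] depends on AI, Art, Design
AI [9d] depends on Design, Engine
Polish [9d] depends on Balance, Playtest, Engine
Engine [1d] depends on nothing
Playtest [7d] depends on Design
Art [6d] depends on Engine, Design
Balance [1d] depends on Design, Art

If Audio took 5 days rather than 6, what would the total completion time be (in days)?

Critical path before the change: Design→Art→Balance→Polish = 4+6+1+9 = 20 giving 20 days.
The longest path through Audio is only 10 days, so Audio has float 10.
The critical path is still Design→Art→Balance→Polish; finish is now 20 days.

20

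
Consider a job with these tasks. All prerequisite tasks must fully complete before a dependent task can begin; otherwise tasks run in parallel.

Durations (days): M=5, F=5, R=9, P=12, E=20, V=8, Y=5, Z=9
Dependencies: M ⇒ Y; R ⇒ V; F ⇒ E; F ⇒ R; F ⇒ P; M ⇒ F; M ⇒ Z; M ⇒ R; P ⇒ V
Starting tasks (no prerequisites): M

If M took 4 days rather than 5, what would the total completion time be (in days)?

29

Baseline: M→F→P→V = 5+5+12+8 = 30 → 30 days.
M lies on that path, so at 4 days the path becomes 29 days.
No other chain overtakes it, so the finish is 29 days.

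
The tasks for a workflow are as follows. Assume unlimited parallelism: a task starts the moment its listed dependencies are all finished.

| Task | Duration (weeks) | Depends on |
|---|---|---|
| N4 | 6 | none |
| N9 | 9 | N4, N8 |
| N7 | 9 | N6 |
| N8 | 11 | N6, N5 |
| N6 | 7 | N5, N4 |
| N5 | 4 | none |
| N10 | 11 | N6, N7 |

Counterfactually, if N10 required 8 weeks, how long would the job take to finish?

33

Critical path before the change: N4→N6→N7→N10 = 6+7+9+11 = 33 giving 33 weeks.
Since N10 is critical, the -3 change carries straight to that chain (now 30 weeks).
Now N4→N6→N8→N9 = 6+7+11+9 = 33 is longest, so the finish becomes 33 weeks.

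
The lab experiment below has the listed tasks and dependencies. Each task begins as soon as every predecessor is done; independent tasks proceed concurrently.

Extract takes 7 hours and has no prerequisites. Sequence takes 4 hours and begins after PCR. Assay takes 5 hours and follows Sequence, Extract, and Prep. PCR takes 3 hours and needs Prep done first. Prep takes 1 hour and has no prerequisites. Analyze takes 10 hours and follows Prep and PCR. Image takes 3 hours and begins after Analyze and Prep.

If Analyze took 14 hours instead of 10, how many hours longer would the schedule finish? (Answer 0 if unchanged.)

Critical path before the change: Prep→PCR→Analyze→Image = 1+3+10+3 = 17 giving 17 hours.
Analyze lies on that path, so at 14 hours the path becomes 21 hours.
No other chain overtakes it, so the finish is 21 hours.
Change in finish: 21 − 17 = +4 hours.

4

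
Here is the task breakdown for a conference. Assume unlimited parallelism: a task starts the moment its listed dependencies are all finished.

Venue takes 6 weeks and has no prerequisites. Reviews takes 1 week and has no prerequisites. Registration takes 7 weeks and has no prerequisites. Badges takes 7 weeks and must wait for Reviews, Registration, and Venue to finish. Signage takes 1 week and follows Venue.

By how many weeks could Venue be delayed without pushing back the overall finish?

Registration→Badges = 7+7 = 14 sets the makespan at 14 weeks.
The longest chain containing Venue totals 13 weeks.
Float = 14 − 13 = 1.

1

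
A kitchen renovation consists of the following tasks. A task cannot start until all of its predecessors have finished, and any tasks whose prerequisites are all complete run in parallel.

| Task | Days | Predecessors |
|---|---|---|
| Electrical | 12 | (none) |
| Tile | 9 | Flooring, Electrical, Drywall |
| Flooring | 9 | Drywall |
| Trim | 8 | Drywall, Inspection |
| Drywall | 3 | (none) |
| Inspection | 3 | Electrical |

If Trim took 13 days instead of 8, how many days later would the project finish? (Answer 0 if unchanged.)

5

Baseline: Electrical→Inspection→Trim = 12+3+8 = 23 → 23 days.
Trim is on the critical path; changing it to 13 makes that path 28 days.
That remains the longest chain; total 28 days.
Change in finish: 28 − 23 = +5 days.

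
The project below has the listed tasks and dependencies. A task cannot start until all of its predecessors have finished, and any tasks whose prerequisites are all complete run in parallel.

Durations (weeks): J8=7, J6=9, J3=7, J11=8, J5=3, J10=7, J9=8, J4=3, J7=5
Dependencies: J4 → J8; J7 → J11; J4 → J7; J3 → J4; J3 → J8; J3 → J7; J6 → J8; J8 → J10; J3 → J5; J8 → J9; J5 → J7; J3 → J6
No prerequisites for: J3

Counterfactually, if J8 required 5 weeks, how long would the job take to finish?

29

Critical path before the change: J3→J6→J8→J9 = 7+9+7+8 = 31 giving 31 weeks.
Since J8 is critical, the -2 change carries straight to that chain (now 29 weeks).
That remains the longest chain; total 29 weeks.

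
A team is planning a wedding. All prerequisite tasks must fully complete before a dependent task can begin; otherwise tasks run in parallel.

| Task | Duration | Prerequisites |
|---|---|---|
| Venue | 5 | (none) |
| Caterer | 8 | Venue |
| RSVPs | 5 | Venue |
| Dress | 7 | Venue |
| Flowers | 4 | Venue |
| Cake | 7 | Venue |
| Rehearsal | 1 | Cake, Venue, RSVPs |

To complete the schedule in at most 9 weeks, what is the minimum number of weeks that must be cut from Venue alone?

4

Current finish: 13 weeks; target: 9.
Venue is on every critical path, so each week cut from Venue cuts the finish by one (this holds down to a finish of 9).
Need 13 − 9 = 4 weeks off Venue → Venue becomes 1 week, finish becomes 9.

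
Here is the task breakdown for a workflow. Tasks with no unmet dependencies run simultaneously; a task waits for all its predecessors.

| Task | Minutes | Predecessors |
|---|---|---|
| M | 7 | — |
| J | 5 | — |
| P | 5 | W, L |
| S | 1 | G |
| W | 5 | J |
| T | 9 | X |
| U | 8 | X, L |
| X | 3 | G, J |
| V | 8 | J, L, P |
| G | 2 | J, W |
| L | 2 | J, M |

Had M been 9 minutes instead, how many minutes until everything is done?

24

Critical path before the change: J→W→G→X→T = 5+5+2+3+9 = 24 giving 24 minutes.
M is off the critical path — its longest chain is 22 minutes, giving 2 of slack.
That remains the longest chain; total 24 minutes.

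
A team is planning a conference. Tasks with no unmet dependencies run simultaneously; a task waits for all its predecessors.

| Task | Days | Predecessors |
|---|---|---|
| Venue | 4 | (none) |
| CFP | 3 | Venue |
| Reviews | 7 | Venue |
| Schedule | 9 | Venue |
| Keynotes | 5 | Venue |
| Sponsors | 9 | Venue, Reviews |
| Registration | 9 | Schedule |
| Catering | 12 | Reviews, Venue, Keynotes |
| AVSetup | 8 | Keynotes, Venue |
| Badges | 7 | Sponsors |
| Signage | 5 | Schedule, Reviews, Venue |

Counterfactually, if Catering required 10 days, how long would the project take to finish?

27

The binding path is Venue→Reviews→Sponsors→Badges = 4+7+9+7 = 27; finish at 27 days.
The longest path through Catering is only 23 days, so Catering has float 4.
No other chain overtakes it, so the finish is 27 days.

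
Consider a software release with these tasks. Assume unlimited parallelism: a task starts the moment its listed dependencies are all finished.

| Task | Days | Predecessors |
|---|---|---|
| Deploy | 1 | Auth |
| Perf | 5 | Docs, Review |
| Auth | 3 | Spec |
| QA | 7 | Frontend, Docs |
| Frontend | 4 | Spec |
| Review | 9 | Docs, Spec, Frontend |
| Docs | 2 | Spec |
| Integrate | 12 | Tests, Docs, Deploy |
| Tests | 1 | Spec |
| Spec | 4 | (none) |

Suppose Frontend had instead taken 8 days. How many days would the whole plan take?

26

Critical path before the change: Spec→Frontend→Review→Perf = 4+4+9+5 = 22 giving 22 days.
Since Frontend is critical, the +4 change carries straight to that chain (now 26 days).
The critical path is still Spec→Frontend→Review→Perf; finish is now 26 days.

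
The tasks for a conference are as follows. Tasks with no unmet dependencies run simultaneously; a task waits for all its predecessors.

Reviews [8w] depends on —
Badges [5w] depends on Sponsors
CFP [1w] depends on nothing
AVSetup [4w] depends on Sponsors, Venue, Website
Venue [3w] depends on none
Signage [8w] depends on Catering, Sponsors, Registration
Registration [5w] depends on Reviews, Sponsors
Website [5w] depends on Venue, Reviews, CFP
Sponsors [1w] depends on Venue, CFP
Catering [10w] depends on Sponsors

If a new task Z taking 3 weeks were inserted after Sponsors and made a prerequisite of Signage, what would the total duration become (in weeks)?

Originally the plan takes 22 weeks.
With Z inserted, Signage now waits for max(Catering, Sponsors, Registration, Z).
New critical path: Venue→Sponsors→Catering→Signage = 3+1+10+8 = 22 ⇒ 22 weeks.

22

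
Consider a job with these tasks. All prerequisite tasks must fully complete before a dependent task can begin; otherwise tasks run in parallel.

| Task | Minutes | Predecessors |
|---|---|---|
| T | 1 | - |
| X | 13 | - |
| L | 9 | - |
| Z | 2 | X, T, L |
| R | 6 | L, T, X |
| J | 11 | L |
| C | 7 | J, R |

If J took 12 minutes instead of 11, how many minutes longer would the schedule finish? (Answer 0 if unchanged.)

Actual critical path: L→J→C = 9+11+7 = 27 ⇒ 27 minutes.
J is on the critical path; changing it to 12 makes that path 28 minutes.
The critical path is still L→J→C; finish is now 28 minutes.
Change in finish: 28 − 27 = +1 minutes.

1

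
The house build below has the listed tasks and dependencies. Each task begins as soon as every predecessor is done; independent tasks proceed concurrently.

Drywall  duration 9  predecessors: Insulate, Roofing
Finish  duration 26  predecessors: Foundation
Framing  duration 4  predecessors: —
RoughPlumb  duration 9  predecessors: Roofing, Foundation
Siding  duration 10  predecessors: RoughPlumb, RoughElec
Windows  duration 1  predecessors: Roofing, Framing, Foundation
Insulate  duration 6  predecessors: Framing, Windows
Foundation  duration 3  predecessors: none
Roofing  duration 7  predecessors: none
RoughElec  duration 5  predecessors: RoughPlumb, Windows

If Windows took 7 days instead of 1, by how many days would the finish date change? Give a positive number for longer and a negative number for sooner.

0

Baseline: Roofing→RoughPlumb→RoughElec→Siding = 7+9+5+10 = 31 → 31 days.
The longest path through Windows is only 23 days, so Windows has float 8.
The critical path is still Roofing→RoughPlumb→RoughElec→Siding; finish is now 31 days.
Change in finish: 31 − 31 = +0 days.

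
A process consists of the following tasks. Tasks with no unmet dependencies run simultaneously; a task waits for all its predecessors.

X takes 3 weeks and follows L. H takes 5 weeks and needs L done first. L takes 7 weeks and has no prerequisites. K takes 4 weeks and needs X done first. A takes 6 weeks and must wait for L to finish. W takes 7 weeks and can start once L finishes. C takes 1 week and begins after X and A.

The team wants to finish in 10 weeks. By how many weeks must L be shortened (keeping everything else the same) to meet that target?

Current finish: 14 weeks; target: 10.
L is on every critical path, so each week cut from L cuts the finish by one (this holds down to a finish of 8).
Need 14 − 10 = 4 weeks off L → L becomes 3 weeks, finish becomes 10.

4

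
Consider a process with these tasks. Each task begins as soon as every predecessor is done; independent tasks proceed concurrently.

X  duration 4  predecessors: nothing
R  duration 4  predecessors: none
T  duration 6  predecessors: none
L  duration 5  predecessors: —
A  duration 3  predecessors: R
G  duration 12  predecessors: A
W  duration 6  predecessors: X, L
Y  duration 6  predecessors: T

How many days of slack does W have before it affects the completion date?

8

The longest chain is R→A→G = 4+3+12 = 19; overall finish 19 days.
W finishes as early as 11 and must finish by 19.
Float = 19 − 11 = 8.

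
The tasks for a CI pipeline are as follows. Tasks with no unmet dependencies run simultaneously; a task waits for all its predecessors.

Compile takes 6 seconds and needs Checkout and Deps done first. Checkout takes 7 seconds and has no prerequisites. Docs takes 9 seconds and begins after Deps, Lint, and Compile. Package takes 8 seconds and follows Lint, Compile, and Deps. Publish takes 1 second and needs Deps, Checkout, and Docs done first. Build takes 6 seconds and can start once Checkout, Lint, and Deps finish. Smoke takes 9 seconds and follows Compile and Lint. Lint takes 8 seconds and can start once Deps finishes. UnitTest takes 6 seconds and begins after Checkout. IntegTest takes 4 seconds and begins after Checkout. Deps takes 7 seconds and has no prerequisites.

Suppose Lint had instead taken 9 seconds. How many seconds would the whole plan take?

Actual critical path: Deps→Lint→Docs→Publish = 7+8+9+1 = 25 ⇒ 25 seconds.
Since Lint is critical, the +1 change carries straight to that chain (now 26 seconds).
That remains the longest chain; total 26 seconds.

26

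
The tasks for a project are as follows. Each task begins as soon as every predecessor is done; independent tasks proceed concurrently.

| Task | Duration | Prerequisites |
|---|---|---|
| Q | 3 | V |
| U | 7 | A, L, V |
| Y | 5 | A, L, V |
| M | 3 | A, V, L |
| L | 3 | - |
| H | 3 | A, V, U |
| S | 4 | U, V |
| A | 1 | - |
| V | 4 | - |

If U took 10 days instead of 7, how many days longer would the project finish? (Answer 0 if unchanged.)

Actual critical path: V→U→S = 4+7+4 = 15 ⇒ 15 days.
U lies on that path, so at 10 days the path becomes 18 days.
No other chain overtakes it, so the finish is 18 days.
Change in finish: 18 − 15 = +3 days.

3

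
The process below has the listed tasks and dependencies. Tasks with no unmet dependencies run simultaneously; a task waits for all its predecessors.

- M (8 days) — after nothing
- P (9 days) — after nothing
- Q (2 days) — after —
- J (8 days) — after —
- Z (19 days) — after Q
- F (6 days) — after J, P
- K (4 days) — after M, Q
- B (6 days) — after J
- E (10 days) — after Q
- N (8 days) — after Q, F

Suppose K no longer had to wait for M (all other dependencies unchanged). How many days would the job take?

23

Original critical path: P→F→N = 9+6+8 = 23 ⇒ 23 days.
Without M→K, K's earliest start moves from 8 to 2.
New critical path: P→F→N = 9+6+8 = 23 ⇒ 23 days.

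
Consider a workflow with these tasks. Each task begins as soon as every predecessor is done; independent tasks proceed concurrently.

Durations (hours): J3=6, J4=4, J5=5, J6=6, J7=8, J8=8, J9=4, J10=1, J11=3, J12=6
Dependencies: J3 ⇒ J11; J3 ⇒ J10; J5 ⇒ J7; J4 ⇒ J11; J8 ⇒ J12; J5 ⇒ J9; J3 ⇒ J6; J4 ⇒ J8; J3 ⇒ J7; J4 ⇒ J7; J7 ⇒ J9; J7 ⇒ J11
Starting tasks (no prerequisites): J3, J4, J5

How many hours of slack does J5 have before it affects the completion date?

The longest chain is J3→J7→J9 = 6+8+4 = 18; overall finish 18 hours.
Longest path through J5: 17 hours (earliest finish 5, latest finish 6).
Float = 18 − 17 = 1.

1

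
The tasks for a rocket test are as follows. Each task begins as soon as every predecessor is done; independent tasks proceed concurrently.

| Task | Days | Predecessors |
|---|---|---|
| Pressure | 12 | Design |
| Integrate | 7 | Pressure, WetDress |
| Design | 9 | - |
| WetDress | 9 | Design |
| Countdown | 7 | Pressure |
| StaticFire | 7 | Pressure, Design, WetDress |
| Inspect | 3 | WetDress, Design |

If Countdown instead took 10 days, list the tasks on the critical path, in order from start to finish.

Design, Pressure, Countdown

The binding path is Design→Pressure→Countdown = 9+12+7 = 28; finish at 28 days.
Since Countdown is critical, the +3 change carries straight to that chain (now 31 days).
The critical path is still Design→Pressure→Countdown; finish is now 31 days.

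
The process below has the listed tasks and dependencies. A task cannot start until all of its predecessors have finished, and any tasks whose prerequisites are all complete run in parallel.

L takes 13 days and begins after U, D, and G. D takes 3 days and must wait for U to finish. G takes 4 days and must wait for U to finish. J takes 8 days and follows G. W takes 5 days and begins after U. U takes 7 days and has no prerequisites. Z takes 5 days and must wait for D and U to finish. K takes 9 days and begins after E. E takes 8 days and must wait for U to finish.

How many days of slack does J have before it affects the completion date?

Critical path: U→E→K = 7+8+9 = 24, so the finish is 24 days.
J finishes as early as 19 and must finish by 24.
Float = 24 − 19 = 5.

5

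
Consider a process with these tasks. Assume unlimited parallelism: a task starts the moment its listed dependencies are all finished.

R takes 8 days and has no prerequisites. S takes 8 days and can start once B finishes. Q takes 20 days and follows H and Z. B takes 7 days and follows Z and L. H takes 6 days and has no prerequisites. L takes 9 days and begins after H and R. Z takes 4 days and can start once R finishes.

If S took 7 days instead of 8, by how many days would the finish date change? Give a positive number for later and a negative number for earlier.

As given, the longest chain is R→L→B→S = 8+9+7+8 = 32, so the finish is 32 days.
S is on the critical path; changing it to 7 makes that path 31 days.
Now R→Z→Q = 8+4+20 = 32 is longest, so the finish becomes 32 days.
Change in finish: 32 − 32 = +0 days.

0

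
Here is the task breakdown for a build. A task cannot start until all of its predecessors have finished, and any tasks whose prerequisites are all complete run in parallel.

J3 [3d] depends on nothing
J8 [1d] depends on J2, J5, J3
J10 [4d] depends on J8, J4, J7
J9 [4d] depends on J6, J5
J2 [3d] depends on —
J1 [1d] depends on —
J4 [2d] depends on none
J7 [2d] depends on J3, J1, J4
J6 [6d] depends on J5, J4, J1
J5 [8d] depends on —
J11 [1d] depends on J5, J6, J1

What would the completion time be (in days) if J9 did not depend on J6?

15

Before: longest chain J5→J6→J9 = 8+6+4 = 18, finish 18.
Without J6→J9, J9's earliest start moves from 14 to 8.
New critical path: J5→J6→J11 = 8+6+1 = 15 ⇒ 15 days.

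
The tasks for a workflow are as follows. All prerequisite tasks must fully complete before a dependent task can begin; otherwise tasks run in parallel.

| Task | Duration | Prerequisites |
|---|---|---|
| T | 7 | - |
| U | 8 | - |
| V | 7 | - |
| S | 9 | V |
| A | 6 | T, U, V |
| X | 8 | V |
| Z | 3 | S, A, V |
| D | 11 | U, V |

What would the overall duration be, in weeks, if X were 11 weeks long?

Critical path before the change: U→D = 8+11 = 19 giving 19 weeks.
X is off the critical path — its longest chain is 15 weeks, giving 4 of slack.
The critical path is still U→D; finish is now 19 weeks.

19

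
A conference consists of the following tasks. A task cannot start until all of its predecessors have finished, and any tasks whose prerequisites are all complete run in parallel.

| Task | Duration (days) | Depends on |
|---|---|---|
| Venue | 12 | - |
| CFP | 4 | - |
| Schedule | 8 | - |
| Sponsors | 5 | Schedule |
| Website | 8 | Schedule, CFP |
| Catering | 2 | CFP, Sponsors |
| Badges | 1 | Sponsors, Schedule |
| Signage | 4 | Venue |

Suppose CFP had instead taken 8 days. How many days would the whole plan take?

Actual critical path: Venue→Signage = 12+4 = 16 ⇒ 16 days.
CFP has 4 days of float (longest path through it is 12).
That remains the longest chain; total 16 days.

16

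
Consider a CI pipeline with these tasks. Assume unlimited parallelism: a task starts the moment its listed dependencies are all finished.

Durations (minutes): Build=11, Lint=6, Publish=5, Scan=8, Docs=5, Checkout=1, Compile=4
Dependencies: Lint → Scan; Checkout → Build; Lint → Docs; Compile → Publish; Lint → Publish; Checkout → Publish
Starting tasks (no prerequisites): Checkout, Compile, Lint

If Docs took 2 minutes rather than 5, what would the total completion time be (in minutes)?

The binding path is Lint→Scan = 6+8 = 14; finish at 14 minutes.
The longest path through Docs is only 11 minutes, so Docs has float 3.
No other chain overtakes it, so the finish is 14 minutes.

14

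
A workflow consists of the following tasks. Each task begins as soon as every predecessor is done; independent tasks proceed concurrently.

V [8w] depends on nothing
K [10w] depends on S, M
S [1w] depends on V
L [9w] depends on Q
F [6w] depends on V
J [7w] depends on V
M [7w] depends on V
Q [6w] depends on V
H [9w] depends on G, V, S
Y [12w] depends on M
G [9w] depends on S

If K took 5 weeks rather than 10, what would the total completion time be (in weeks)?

Critical path before the change: V→S→G→H = 8+1+9+9 = 27 giving 27 weeks.
K has 2 weeks of float (longest path through it is 25).
That remains the longest chain; total 27 weeks.

27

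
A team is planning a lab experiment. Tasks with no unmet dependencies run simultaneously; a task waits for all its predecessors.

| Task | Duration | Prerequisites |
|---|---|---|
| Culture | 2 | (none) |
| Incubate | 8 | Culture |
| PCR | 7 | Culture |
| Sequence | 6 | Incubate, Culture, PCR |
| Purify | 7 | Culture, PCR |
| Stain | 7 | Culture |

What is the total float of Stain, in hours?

7

Critical path: Culture→Incubate→Sequence = 2+8+6 = 16, so the finish is 16 hours.
The longest chain containing Stain totals 9 hours.
Float = 16 − 9 = 7.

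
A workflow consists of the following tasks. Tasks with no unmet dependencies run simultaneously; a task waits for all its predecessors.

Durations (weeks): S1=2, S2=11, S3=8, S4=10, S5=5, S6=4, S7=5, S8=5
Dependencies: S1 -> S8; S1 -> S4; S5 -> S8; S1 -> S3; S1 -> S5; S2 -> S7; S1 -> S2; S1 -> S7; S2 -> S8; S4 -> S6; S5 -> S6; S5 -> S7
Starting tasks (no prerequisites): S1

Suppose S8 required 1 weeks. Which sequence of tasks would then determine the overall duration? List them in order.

Actual critical path: S1→S2→S8 = 2+11+5 = 18 ⇒ 18 weeks.
Since S8 is critical, the -4 change carries straight to that chain (now 14 weeks).
Now S1→S2→S7 = 2+11+5 = 18 is longest, so the finish becomes 18 weeks.

S1, S2, S7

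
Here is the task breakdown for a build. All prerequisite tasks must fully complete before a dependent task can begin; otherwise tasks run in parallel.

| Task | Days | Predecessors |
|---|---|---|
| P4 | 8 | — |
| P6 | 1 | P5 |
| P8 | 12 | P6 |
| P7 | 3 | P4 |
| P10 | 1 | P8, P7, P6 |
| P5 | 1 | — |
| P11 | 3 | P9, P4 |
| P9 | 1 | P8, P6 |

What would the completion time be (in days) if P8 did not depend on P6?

Before: longest chain P5→P6→P8→P9→P11 = 1+1+12+1+3 = 18, finish 18.
Without P6→P8, P8's earliest start moves from 2 to 0.
After: P8→P9→P11 = 12+1+3 = 16 → 16 days.

16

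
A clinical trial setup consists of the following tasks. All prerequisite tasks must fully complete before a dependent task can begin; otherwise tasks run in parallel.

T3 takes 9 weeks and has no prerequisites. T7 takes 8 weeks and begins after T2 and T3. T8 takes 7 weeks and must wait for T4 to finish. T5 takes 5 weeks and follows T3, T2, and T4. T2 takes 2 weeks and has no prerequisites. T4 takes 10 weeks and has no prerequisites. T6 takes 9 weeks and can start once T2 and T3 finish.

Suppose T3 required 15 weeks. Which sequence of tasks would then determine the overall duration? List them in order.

As given, the longest chain is T3→T6 = 9+9 = 18, so the finish is 18 weeks.
Since T3 is critical, the +6 change carries straight to that chain (now 24 weeks).
That remains the longest chain; total 24 weeks.

T3, T6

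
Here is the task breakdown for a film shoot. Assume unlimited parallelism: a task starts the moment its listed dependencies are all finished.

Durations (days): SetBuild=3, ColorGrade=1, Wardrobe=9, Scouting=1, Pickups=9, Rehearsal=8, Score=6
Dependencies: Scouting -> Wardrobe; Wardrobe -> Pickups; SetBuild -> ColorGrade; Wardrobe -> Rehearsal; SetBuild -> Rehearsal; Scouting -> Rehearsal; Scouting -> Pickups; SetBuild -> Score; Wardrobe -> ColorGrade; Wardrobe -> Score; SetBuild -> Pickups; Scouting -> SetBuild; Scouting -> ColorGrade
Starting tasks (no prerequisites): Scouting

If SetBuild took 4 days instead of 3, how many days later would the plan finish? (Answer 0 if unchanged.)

0

Baseline: Scouting→Wardrobe→Pickups = 1+9+9 = 19 → 19 days.
SetBuild has 6 days of float (longest path through it is 13).
The critical path is still Scouting→Wardrobe→Pickups; finish is now 19 days.
Change in finish: 19 − 19 = +0 days.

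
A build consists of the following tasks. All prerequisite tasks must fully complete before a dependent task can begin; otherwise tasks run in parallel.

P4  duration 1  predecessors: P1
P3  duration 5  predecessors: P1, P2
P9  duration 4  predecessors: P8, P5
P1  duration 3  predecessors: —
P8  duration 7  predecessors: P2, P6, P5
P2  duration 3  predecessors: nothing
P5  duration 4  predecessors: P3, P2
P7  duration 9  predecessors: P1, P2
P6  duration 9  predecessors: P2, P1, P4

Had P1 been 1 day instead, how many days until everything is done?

Baseline: P1→P4→P6→P8→P9 = 3+1+9+7+4 = 24 → 24 days.
Since P1 is critical, the -2 change carries straight to that chain (now 22 days).
Now P2→P3→P5→P8→P9 = 3+5+4+7+4 = 23 is longest, so the finish becomes 23 days.

23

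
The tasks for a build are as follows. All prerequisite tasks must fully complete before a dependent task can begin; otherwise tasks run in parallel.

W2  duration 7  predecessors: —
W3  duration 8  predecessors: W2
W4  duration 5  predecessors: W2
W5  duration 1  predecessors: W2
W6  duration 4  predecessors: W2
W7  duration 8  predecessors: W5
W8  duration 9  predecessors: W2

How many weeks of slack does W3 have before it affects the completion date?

Critical path: W2→W5→W7 = 7+1+8 = 16, so the finish is 16 weeks.
Longest path through W3: 15 weeks (earliest finish 15, latest finish 16).
Float = 16 − 15 = 1.

1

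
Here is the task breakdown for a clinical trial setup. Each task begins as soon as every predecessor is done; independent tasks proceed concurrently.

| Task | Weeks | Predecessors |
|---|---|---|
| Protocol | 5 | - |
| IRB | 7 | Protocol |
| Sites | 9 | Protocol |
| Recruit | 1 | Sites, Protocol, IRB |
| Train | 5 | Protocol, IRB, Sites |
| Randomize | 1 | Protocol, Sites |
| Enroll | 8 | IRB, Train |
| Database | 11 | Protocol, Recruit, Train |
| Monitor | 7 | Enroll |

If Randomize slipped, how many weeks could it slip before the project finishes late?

19

Protocol→Sites→Train→Enroll→Monitor = 5+9+5+8+7 = 34 sets the makespan at 34 weeks.
Randomize finishes as early as 15 and must finish by 34.
Float = 34 − 15 = 19.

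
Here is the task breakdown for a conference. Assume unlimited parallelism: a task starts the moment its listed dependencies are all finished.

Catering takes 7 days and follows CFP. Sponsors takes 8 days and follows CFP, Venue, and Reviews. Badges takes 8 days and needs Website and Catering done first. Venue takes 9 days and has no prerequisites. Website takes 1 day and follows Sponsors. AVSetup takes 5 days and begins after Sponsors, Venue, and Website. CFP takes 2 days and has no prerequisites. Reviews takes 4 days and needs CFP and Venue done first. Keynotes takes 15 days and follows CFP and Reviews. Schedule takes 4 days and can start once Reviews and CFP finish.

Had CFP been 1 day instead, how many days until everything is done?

30

Critical path before the change: Venue→Reviews→Sponsors→Website→Badges = 9+4+8+1+8 = 30 giving 30 days.
CFP has 7 days of float (longest path through it is 23).
The critical path is still Venue→Reviews→Sponsors→Website→Badges; finish is now 30 days.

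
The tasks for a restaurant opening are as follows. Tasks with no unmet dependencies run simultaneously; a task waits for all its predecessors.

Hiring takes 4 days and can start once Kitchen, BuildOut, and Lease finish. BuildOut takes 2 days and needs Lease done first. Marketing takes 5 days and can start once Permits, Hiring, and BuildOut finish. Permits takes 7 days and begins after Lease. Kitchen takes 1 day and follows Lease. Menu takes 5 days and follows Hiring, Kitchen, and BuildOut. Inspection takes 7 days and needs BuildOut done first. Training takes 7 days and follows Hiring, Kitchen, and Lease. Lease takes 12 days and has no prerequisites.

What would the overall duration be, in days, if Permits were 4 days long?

Actual critical path: Lease→BuildOut→Hiring→Training = 12+2+4+7 = 25 ⇒ 25 days.
The longest path through Permits is only 24 days, so Permits has float 1.
No other chain overtakes it, so the finish is 25 days.

25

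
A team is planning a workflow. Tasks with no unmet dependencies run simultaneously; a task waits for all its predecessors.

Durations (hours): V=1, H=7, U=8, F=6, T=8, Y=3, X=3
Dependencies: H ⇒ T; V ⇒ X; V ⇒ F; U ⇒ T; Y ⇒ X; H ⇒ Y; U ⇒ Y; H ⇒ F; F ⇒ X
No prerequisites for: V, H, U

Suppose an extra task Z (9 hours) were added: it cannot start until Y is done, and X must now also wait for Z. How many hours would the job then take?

23

Originally the job takes 16 hours.
With Z inserted, X now waits for max(F, Y, V, Z).
New critical path: U→Y→Z→X = 8+3+9+3 = 23 ⇒ 23 hours.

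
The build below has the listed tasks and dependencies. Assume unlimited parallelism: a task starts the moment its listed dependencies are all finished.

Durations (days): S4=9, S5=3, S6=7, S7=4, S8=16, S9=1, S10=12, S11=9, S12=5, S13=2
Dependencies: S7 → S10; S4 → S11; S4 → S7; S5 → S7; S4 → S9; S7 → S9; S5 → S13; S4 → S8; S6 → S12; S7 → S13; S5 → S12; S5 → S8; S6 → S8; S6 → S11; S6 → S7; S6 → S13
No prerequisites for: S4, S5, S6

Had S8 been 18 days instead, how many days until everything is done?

The binding path is S4→S8 = 9+16 = 25; finish at 25 days.
S8 is on the critical path; changing it to 18 makes that path 27 days.
No other chain overtakes it, so the finish is 27 days.

27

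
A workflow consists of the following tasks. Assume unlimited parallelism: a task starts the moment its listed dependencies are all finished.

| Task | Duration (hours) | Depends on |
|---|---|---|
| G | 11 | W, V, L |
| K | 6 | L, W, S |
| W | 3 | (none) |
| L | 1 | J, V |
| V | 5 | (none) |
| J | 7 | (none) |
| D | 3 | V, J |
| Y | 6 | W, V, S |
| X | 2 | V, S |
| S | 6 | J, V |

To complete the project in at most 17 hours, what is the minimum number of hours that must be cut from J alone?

2

Current finish: 19 hours; target: 17.
J is on every critical path, so each hour cut from J cuts the finish by one (this holds down to a finish of 17).
Need 19 − 17 = 2 hours off J → J becomes 5 hours, finish becomes 17.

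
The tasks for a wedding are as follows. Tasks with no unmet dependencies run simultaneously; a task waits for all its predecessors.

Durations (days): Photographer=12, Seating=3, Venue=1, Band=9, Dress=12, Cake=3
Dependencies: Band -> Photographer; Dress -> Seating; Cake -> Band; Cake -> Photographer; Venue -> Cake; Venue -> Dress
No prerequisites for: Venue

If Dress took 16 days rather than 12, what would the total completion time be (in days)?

25

Actual critical path: Venue→Cake→Band→Photographer = 1+3+9+12 = 25 ⇒ 25 days.
Dress is off the critical path — its longest chain is 16 days, giving 9 of slack.
No other chain overtakes it, so the finish is 25 days.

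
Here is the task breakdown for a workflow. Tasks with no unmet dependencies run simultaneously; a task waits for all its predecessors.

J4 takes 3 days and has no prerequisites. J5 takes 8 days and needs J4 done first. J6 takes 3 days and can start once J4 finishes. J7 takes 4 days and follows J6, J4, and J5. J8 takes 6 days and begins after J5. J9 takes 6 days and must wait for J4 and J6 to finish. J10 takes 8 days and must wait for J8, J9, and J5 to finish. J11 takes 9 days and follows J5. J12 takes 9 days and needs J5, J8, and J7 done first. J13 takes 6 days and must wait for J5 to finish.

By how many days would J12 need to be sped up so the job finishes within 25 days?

1

Current finish: 26 days; target: 25.
J12 is on every critical path, so each day cut from J12 cuts the finish by one (this holds down to a finish of 25).
Need 26 − 25 = 1 day off J12 → J12 becomes 8 days, finish becomes 25.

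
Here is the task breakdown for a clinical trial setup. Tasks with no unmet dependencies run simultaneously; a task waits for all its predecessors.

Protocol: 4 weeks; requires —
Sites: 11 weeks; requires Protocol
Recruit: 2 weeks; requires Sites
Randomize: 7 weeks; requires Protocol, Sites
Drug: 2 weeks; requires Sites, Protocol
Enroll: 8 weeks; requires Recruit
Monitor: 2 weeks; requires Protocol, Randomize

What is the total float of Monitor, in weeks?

1

The longest chain is Protocol→Sites→Recruit→Enroll = 4+11+2+8 = 25; overall finish 25 weeks.
Longest path through Monitor: 24 weeks (earliest finish 24, latest finish 25).
So Monitor can slip 25 − 24 = 1 week.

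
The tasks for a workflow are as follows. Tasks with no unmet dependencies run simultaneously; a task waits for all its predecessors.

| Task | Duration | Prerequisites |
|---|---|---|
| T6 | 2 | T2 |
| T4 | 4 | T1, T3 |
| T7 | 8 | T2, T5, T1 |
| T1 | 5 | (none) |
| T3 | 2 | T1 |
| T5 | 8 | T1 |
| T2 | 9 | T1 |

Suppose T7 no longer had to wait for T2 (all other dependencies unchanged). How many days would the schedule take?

Original critical path: T1→T2→T7 = 5+9+8 = 22 ⇒ 22 days.
Without T2→T7, T7's earliest start moves from 14 to 13.
New critical path: T1→T5→T7 = 5+8+8 = 21 ⇒ 21 days.

21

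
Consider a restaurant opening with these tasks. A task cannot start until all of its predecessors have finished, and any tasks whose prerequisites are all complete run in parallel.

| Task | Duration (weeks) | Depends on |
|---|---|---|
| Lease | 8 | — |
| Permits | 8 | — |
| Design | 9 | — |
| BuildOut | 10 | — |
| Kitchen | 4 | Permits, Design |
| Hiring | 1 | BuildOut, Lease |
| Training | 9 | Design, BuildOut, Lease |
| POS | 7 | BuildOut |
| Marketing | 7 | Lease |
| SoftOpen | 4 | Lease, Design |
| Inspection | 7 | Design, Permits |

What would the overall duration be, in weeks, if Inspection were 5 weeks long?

19

Critical path before the change: BuildOut→Training = 10+9 = 19 giving 19 weeks.
Inspection has 3 weeks of float (longest path through it is 16).
No other chain overtakes it, so the finish is 19 weeks.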